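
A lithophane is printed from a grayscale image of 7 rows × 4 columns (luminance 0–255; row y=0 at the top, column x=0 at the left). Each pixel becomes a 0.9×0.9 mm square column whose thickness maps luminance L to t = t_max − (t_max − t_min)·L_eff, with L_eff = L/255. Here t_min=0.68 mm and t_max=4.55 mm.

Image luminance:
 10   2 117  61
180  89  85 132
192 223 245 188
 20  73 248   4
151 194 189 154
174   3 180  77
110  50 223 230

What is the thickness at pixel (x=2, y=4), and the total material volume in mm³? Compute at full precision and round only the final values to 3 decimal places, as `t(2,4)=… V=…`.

t(2,4)=1.682 V=58.890

span = t_max - t_min = 4.55 - 0.68 = 3.870
L(2,4) = 189, L_eff = 189/255 = 0.741176
t(2,4) = 4.55 - 3.870·0.741176 = 1.682
Σt over all 7·4 pixels = 72.704
V = pitch²·Σt = 0.9²·72.704 = 58.890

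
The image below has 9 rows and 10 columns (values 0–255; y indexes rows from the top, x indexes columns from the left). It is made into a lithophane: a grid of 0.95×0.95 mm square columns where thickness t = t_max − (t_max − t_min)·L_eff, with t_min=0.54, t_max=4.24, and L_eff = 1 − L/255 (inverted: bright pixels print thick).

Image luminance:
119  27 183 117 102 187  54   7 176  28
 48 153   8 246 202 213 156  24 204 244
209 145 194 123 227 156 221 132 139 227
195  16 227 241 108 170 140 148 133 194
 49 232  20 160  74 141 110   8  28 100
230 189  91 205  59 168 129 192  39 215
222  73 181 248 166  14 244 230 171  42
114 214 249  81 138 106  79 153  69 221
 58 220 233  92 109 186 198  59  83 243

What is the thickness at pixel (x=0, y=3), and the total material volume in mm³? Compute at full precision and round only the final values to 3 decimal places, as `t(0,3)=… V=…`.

t(0,3)=3.369 V=211.191

span = t_max - t_min = 4.24 - 0.54 = 3.700
L(0,3) = 195, L_eff = 1 - 195/255 = 0.235294 (inverted)
t(0,3) = 4.24 - 3.700·0.235294 = 3.369
Σt over all 9·10 pixels = 298358/1275 ≈ 234.0062745
V = pitch²·Σt = 0.95²·298358/1275 = 211.191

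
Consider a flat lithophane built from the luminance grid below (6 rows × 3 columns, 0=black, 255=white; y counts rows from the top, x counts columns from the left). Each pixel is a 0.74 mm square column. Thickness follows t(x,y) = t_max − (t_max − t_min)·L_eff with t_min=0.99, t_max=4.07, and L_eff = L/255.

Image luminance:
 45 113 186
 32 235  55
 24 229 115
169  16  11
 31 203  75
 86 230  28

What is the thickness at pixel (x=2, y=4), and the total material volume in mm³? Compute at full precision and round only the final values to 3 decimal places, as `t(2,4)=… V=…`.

t(2,4)=3.164 V=27.663

span = t_max - t_min = 4.07 - 0.99 = 3.080
L(2,4) = 75, L_eff = 75/255 = 0.294118
t(2,4) = 4.07 - 3.080·0.294118 = 3.164
Σt over all 6·3 pixels = 644083/12750 ≈ 50.5163137
V = pitch²·Σt = 0.74²·644083/12750 = 27.663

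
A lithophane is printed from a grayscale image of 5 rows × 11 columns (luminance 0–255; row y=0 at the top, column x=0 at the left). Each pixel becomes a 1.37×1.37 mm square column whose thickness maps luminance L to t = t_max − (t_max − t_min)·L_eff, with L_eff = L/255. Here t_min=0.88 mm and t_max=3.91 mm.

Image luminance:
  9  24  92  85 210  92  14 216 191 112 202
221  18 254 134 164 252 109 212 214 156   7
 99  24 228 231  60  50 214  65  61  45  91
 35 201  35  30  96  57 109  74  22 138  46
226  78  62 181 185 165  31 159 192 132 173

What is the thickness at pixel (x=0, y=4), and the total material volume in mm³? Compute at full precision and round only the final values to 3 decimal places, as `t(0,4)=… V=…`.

t(0,4)=1.225 V=256.813

span = t_max - t_min = 3.91 - 0.88 = 3.030
L(0,4) = 226, L_eff = 226/255 = 0.886275
t(0,4) = 3.91 - 3.030·0.886275 = 1.225
Σt over all 5·11 pixels = 581521/4250 ≈ 136.8284706
V = pitch²·Σt = 1.37²·581521/4250 = 256.813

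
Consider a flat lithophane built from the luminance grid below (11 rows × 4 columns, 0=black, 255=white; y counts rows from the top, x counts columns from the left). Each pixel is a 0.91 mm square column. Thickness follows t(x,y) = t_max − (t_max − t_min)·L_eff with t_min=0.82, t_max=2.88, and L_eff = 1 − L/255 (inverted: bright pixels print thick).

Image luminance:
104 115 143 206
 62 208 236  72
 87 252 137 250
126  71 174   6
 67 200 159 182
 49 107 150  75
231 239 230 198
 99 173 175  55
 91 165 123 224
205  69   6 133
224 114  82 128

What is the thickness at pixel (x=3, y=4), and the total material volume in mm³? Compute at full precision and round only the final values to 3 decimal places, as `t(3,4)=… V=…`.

t(3,4)=2.290 V=71.368

span = t_max - t_min = 2.88 - 0.82 = 2.060
L(3,4) = 182, L_eff = 1 - 182/255 = 0.286275 (inverted)
t(3,4) = 2.88 - 2.060·0.286275 = 2.290
Σt over all 11·4 pixels = 549413/6375 ≈ 86.1824314
V = pitch²·Σt = 0.91²·549413/6375 = 71.368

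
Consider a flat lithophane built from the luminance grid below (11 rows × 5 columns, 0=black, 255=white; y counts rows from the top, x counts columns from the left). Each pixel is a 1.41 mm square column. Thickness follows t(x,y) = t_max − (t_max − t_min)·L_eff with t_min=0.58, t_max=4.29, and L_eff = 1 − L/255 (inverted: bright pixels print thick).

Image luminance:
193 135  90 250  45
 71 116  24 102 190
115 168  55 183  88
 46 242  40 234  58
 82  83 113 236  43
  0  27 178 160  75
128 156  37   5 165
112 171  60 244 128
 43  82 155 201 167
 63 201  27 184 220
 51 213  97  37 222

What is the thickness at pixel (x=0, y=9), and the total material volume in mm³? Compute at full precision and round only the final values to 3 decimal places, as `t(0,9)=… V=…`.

t(0,9)=1.497 V=254.643

span = t_max - t_min = 4.29 - 0.58 = 3.710
L(0,9) = 63, L_eff = 1 - 63/255 = 0.752941 (inverted)
t(0,9) = 4.29 - 3.710·0.752941 = 1.497
Σt over all 11·5 pixels = 3266131/25500 ≈ 128.0835686
V = pitch²·Σt = 1.41²·3266131/25500 = 254.643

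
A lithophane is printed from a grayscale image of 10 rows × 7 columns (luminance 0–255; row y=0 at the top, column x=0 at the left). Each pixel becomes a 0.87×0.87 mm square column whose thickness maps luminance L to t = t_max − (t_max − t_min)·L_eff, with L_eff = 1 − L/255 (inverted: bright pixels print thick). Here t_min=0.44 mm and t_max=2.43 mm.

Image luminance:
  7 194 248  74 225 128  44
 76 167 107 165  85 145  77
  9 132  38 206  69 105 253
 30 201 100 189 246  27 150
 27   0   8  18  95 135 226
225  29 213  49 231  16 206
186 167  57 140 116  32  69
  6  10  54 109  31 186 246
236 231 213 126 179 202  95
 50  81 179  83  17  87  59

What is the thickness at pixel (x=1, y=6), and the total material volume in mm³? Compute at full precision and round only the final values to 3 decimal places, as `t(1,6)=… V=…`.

span = t_max - t_min = 2.43 - 0.44 = 1.990
L(1,6) = 167, L_eff = 1 - 167/255 = 0.345098 (inverted)
t(1,6) = 2.43 - 1.990·0.345098 = 1.743
Σt over all 10·7 pixels = 1210789/12750 ≈ 94.9638431
V = pitch²·Σt = 0.87²·1210789/12750 = 71.878

t(1,6)=1.743 V=71.878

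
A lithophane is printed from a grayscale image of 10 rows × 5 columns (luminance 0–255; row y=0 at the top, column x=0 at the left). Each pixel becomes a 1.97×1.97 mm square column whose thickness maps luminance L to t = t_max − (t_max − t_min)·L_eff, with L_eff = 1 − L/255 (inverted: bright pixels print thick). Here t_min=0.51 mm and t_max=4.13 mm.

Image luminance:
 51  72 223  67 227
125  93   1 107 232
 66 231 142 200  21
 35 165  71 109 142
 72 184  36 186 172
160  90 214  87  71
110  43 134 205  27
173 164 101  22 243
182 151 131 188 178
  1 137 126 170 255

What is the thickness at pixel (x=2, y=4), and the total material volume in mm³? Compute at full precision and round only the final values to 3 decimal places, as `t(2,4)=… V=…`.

span = t_max - t_min = 4.13 - 0.51 = 3.620
L(2,4) = 36, L_eff = 1 - 36/255 = 0.858824 (inverted)
t(2,4) = 4.13 - 3.620·0.858824 = 1.021
Σt over all 10·5 pixels = 247043/2125 ≈ 116.2555294
V = pitch²·Σt = 1.97²·247043/2125 = 451.176

t(2,4)=1.021 V=451.176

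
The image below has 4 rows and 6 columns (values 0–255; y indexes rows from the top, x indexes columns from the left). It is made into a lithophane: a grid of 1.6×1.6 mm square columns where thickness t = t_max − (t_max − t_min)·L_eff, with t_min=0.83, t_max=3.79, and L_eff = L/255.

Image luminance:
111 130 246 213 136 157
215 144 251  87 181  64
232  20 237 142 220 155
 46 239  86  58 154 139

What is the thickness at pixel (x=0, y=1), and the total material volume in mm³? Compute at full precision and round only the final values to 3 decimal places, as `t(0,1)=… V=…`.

span = t_max - t_min = 3.79 - 0.83 = 2.960
L(0,1) = 215, L_eff = 215/255 = 0.843137
t(0,1) = 3.79 - 2.960·0.843137 = 1.294
Σt over all 4·6 pixels = 102936/2125 ≈ 48.4404706
V = pitch²·Σt = 1.6²·102936/2125 = 124.008

t(0,1)=1.294 V=124.008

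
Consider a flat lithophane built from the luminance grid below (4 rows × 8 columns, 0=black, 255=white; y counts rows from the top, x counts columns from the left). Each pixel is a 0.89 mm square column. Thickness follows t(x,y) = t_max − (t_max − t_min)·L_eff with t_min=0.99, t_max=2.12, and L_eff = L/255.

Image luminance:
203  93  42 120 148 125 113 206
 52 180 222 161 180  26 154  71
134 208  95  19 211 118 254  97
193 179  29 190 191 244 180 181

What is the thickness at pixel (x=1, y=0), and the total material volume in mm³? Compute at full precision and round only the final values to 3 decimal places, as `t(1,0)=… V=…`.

t(1,0)=1.708 V=37.523

span = t_max - t_min = 2.12 - 0.99 = 1.130
L(1,0) = 93, L_eff = 93/255 = 0.364706
t(1,0) = 2.12 - 1.130·0.364706 = 1.708
Σt over all 4·8 pixels = 1207973/25500 ≈ 47.3714902
V = pitch²·Σt = 0.89²·1207973/25500 = 37.523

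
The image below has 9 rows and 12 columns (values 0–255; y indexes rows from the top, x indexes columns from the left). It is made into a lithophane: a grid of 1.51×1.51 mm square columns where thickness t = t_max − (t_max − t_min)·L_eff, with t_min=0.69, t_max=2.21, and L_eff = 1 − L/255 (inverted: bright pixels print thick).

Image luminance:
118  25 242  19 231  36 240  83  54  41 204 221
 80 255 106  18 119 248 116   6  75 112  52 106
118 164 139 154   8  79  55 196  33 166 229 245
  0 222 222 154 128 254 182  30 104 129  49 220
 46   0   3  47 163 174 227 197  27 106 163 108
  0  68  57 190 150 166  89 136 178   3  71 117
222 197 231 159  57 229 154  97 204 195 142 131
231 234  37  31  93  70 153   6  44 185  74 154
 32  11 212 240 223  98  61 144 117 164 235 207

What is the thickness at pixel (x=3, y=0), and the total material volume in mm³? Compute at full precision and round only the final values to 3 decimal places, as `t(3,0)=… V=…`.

span = t_max - t_min = 2.21 - 0.69 = 1.520
L(3,0) = 19, L_eff = 1 - 19/255 = 0.925490 (inverted)
t(3,0) = 2.21 - 1.520·0.925490 = 0.803
Σt over all 9·12 pixels = 331217/2125 ≈ 155.8668235
V = pitch²·Σt = 1.51²·331217/2125 = 355.392

t(3,0)=0.803 V=355.392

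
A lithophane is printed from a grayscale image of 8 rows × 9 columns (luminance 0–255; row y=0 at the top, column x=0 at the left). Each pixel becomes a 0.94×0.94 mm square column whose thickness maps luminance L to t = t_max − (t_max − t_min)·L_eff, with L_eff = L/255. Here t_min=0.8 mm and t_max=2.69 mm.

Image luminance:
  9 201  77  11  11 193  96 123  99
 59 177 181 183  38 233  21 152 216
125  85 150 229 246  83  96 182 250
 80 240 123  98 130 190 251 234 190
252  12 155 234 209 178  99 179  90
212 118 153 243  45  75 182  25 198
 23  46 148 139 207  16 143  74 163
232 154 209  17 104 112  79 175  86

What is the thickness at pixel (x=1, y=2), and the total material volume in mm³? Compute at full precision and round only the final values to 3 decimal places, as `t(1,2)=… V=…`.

span = t_max - t_min = 2.69 - 0.8 = 1.890
L(1,2) = 85, L_eff = 85/255 = 0.333333
t(1,2) = 2.69 - 1.890·0.333333 = 2.060
Σt over all 8·9 pixels = 256464/2125 ≈ 120.6889412
V = pitch²·Σt = 0.94²·256464/2125 = 106.641

t(1,2)=2.060 V=106.641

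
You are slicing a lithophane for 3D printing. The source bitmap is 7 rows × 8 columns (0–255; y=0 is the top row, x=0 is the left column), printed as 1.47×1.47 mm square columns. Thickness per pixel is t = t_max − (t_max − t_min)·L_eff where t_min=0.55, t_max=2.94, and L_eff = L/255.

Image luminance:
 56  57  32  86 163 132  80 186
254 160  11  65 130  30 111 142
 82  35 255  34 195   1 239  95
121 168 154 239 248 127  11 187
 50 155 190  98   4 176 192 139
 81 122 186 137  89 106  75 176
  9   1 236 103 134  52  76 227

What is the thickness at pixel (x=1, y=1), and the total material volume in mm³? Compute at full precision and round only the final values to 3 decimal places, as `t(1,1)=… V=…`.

span = t_max - t_min = 2.94 - 0.55 = 2.390
L(1,1) = 160, L_eff = 160/255 = 0.627451
t(1,1) = 2.94 - 2.390·0.627451 = 1.440
Σt over all 7·8 pixels = 129851/1275 ≈ 101.8439216
V = pitch²·Σt = 1.47²·129851/1275 = 220.075

t(1,1)=1.440 V=220.075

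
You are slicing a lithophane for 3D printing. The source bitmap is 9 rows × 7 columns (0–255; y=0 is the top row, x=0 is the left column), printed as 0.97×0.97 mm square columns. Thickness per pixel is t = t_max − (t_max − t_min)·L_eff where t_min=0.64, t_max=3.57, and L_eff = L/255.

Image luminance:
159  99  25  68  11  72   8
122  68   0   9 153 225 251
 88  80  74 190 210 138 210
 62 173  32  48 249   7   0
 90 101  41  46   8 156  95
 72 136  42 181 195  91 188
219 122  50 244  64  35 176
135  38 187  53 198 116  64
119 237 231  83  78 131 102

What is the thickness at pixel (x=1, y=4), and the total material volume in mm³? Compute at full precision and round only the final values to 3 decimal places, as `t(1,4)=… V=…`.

span = t_max - t_min = 3.57 - 0.64 = 2.930
L(1,4) = 101, L_eff = 101/255 = 0.396078
t(1,4) = 3.57 - 2.930·0.396078 = 2.409
Σt over all 9·7 pixels = 369739/2550 ≈ 144.9956863
V = pitch²·Σt = 0.97²·369739/2550 = 136.426

t(1,4)=2.409 V=136.426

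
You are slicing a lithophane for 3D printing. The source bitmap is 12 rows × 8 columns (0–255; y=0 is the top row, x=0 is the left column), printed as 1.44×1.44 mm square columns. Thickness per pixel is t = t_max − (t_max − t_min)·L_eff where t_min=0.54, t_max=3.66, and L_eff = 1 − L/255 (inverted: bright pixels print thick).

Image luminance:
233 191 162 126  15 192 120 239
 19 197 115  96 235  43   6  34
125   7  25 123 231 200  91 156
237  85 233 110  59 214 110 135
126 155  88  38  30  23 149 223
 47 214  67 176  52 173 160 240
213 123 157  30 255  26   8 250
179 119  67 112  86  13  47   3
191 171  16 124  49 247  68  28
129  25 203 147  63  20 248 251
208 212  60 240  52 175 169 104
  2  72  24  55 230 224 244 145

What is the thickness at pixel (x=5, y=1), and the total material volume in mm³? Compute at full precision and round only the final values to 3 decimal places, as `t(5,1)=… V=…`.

t(5,1)=1.066 V=412.177

span = t_max - t_min = 3.66 - 0.54 = 3.120
L(5,1) = 43, L_eff = 1 - 43/255 = 0.831373 (inverted)
t(5,1) = 3.66 - 3.120·0.831373 = 1.066
Σt over all 12·8 pixels = 422394/2125 ≈ 198.7736471
V = pitch²·Σt = 1.44²·422394/2125 = 412.177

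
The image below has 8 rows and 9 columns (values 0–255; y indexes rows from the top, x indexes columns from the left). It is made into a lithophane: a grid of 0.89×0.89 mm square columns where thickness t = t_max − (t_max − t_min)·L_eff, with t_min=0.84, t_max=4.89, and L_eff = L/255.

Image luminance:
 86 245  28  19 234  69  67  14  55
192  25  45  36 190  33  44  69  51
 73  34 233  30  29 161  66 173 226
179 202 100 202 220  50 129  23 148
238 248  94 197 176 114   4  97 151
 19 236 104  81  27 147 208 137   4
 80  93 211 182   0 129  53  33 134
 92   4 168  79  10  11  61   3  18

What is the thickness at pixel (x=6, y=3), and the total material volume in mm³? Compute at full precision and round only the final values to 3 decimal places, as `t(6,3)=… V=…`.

span = t_max - t_min = 4.89 - 0.84 = 4.050
L(6,3) = 129, L_eff = 129/255 = 0.505882
t(6,3) = 4.89 - 4.050·0.505882 = 2.841
Σt over all 8·9 pixels = 79623/340 ≈ 234.1852941
V = pitch²·Σt = 0.89²·79623/340 = 185.498

t(6,3)=2.841 V=185.498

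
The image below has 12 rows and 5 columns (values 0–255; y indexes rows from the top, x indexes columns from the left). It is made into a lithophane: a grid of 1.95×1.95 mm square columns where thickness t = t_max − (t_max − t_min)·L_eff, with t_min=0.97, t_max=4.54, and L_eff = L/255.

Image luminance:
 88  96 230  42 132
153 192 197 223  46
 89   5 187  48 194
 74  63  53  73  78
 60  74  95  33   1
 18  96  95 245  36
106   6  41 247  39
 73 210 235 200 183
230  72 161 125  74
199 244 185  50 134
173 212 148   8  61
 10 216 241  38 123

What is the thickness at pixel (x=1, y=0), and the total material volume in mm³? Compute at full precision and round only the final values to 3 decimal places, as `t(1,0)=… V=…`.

span = t_max - t_min = 4.54 - 0.97 = 3.570
L(1,0) = 96, L_eff = 96/255 = 0.376471
t(1,0) = 4.54 - 3.570·0.376471 = 3.196
Σt over all 12·5 pixels = 173.56
V = pitch²·Σt = 1.95²·173.56 = 659.962

t(1,0)=3.196 V=659.962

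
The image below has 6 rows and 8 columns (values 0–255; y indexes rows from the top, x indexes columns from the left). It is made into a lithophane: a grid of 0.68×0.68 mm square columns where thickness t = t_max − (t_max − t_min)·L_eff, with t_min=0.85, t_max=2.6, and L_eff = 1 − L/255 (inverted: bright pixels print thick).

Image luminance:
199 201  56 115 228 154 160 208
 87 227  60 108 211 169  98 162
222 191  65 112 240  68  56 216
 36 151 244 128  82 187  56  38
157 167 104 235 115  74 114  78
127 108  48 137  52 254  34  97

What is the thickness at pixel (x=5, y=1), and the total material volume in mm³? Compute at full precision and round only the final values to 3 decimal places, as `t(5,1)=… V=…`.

t(5,1)=2.010 V=39.289

span = t_max - t_min = 2.6 - 0.85 = 1.750
L(5,1) = 169, L_eff = 1 - 169/255 = 0.337255 (inverted)
t(5,1) = 2.6 - 1.750·0.337255 = 2.010
Σt over all 6·8 pixels = 21667/255 ≈ 84.9686275
V = pitch²·Σt = 0.68²·21667/255 = 39.289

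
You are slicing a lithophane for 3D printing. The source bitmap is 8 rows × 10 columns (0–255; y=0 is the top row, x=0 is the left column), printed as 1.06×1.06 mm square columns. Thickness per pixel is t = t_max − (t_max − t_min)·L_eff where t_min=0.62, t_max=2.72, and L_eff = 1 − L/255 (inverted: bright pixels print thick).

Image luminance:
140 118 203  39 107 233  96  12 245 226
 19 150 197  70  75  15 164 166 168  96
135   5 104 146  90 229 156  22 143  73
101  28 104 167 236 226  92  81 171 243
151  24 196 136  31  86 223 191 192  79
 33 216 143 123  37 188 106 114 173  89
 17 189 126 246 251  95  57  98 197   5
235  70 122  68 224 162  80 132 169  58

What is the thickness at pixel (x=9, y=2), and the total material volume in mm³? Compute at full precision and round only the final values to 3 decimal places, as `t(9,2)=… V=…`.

t(9,2)=1.221 V=150.326

span = t_max - t_min = 2.72 - 0.62 = 2.100
L(9,2) = 73, L_eff = 1 - 73/255 = 0.713725 (inverted)
t(9,2) = 2.72 - 2.100·0.713725 = 1.221
Σt over all 8·10 pixels = 113721/850 ≈ 133.7894118
V = pitch²·Σt = 1.06²·113721/850 = 150.326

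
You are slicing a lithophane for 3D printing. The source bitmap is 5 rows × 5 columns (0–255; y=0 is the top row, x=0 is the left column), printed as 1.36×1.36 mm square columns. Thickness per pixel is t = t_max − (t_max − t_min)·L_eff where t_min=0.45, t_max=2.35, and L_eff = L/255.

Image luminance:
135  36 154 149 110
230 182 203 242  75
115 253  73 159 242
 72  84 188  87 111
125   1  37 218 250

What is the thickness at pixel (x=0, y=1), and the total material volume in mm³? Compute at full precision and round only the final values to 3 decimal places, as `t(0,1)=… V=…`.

t(0,1)=0.636 V=60.002

span = t_max - t_min = 2.35 - 0.45 = 1.900
L(0,1) = 230, L_eff = 230/255 = 0.901961
t(0,1) = 2.35 - 1.900·0.901961 = 0.636
Σt over all 5·5 pixels = 55149/1700 ≈ 32.4405882
V = pitch²·Σt = 1.36²·55149/1700 = 60.002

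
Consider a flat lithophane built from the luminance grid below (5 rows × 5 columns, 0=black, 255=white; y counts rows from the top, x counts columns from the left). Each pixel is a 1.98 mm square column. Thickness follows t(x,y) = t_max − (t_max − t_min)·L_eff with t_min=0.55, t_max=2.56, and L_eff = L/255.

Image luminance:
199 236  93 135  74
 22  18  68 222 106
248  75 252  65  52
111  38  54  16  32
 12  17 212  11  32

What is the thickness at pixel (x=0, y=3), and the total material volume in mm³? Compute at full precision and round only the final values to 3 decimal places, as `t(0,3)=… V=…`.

t(0,3)=1.685 V=176.741

span = t_max - t_min = 2.56 - 0.55 = 2.010
L(0,3) = 111, L_eff = 111/255 = 0.435294
t(0,3) = 2.56 - 2.010·0.435294 = 1.685
Σt over all 5·5 pixels = 3832/85 ≈ 45.0823529
V = pitch²·Σt = 1.98²·3832/85 = 176.741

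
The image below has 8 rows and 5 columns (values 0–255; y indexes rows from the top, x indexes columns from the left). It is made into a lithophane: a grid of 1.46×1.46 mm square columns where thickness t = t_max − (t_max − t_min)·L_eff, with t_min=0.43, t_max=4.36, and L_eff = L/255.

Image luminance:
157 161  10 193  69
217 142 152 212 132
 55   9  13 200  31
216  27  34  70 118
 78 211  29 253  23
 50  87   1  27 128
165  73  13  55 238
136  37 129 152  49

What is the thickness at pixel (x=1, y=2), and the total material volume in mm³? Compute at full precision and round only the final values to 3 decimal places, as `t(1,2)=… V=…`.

span = t_max - t_min = 4.36 - 0.43 = 3.930
L(1,2) = 9, L_eff = 9/255 = 0.035294
t(1,2) = 4.36 - 3.930·0.035294 = 4.221
Σt over all 8·5 pixels = 234622/2125 ≈ 110.4103529
V = pitch²·Σt = 1.46²·234622/2125 = 235.351

t(1,2)=4.221 V=235.351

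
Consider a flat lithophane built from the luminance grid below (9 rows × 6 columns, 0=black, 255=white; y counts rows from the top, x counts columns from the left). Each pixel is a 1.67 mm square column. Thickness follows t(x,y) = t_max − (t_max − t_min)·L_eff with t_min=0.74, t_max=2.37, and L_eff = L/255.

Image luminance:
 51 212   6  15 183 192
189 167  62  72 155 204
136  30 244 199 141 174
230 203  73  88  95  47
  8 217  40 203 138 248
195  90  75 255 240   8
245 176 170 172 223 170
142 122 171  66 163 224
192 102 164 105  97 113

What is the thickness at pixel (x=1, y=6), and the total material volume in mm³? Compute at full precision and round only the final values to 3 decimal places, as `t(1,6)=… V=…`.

span = t_max - t_min = 2.37 - 0.74 = 1.630
L(1,6) = 176, L_eff = 176/255 = 0.690196
t(1,6) = 2.37 - 1.630·0.690196 = 1.245
Σt over all 9·6 pixels = 502016/6375 ≈ 78.7476078
V = pitch²·Σt = 1.67²·502016/6375 = 219.619

t(1,6)=1.245 V=219.619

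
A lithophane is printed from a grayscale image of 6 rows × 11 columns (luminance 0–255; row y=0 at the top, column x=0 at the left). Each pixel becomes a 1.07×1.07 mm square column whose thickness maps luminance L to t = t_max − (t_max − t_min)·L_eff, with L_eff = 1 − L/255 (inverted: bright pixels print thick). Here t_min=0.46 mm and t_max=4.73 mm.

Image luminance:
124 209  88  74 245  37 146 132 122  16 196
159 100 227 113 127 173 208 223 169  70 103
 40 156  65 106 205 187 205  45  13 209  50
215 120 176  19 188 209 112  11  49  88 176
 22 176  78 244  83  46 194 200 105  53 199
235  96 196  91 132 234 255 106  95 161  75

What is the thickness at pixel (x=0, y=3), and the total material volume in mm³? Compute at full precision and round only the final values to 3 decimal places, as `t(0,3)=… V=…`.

span = t_max - t_min = 4.73 - 0.46 = 4.270
L(0,3) = 215, L_eff = 1 - 215/255 = 0.156863 (inverted)
t(0,3) = 4.73 - 4.270·0.156863 = 4.060
Σt over all 6·11 pixels = 1507889/8500 ≈ 177.3987059
V = pitch²·Σt = 1.07²·1507889/8500 = 203.104

t(0,3)=4.060 V=203.104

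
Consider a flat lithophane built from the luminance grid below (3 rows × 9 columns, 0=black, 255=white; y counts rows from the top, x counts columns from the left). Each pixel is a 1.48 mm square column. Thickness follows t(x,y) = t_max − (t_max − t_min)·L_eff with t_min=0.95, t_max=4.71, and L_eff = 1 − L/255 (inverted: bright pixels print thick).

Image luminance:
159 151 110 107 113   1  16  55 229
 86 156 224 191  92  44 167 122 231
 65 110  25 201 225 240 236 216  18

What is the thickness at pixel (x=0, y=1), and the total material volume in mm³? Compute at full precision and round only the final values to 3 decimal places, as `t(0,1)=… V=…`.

t(0,1)=2.218 V=172.132

span = t_max - t_min = 4.71 - 0.95 = 3.760
L(0,1) = 86, L_eff = 1 - 86/255 = 0.662745 (inverted)
t(0,1) = 4.71 - 3.760·0.662745 = 2.218
Σt over all 3·9 pixels = 400783/5100 ≈ 78.5849020
V = pitch²·Σt = 1.48²·400783/5100 = 172.132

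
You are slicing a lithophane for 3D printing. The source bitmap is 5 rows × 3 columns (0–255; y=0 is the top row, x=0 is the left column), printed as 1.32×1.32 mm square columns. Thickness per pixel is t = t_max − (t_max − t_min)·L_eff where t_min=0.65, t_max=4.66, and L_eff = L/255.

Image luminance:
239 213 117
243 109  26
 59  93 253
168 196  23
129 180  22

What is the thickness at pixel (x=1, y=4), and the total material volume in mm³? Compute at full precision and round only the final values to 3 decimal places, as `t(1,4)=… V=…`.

t(1,4)=1.829 V=65.076

span = t_max - t_min = 4.66 - 0.65 = 4.010
L(1,4) = 180, L_eff = 180/255 = 0.705882
t(1,4) = 4.66 - 4.010·0.705882 = 1.829
Σt over all 5·3 pixels = 15873/425 ≈ 37.3482353
V = pitch²·Σt = 1.32²·15873/425 = 65.076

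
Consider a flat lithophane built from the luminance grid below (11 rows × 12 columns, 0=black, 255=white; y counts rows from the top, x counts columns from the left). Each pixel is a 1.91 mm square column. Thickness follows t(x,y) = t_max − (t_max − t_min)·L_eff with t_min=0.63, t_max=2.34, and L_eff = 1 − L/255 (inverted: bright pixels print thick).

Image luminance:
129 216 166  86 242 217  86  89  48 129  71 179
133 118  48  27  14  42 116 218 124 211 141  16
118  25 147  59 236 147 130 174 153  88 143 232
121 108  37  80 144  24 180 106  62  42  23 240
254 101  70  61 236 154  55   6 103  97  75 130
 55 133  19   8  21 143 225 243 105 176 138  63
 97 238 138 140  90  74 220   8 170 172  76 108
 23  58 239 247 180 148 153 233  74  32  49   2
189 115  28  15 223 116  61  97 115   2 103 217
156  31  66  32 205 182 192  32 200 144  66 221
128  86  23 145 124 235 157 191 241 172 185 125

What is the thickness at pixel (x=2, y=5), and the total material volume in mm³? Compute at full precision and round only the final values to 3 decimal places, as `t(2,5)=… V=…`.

t(2,5)=0.757 V=693.450

span = t_max - t_min = 2.34 - 0.63 = 1.710
L(2,5) = 19, L_eff = 1 - 19/255 = 0.925490 (inverted)
t(2,5) = 2.34 - 1.710·0.925490 = 0.757
Σt over all 11·12 pixels = 64629/340 ≈ 190.0852941
V = pitch²·Σt = 1.91²·64629/340 = 693.450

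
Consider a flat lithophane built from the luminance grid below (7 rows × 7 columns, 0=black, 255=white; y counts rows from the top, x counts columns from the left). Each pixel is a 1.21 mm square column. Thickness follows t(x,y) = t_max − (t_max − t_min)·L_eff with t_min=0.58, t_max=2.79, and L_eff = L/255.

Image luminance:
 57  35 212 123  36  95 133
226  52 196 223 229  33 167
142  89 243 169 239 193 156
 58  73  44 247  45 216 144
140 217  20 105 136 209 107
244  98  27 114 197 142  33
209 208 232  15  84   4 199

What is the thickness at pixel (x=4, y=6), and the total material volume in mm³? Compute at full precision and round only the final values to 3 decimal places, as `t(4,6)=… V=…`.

t(4,6)=2.062 V=116.220

span = t_max - t_min = 2.79 - 0.58 = 2.210
L(4,6) = 84, L_eff = 84/255 = 0.329412
t(4,6) = 2.79 - 2.210·0.329412 = 2.062
Σt over all 7·7 pixels = 79.38
V = pitch²·Σt = 1.21²·79.38 = 116.220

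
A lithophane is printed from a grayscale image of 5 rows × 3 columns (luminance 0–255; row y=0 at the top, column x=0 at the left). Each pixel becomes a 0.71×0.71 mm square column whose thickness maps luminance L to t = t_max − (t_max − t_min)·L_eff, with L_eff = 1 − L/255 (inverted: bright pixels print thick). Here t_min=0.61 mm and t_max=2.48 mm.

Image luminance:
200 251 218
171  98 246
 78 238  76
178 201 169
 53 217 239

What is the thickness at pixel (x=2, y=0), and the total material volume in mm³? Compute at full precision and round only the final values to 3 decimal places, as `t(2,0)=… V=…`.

span = t_max - t_min = 2.48 - 0.61 = 1.870
L(2,0) = 218, L_eff = 1 - 218/255 = 0.145098 (inverted)
t(2,0) = 2.48 - 1.870·0.145098 = 2.209
Σt over all 5·3 pixels = 10672/375 ≈ 28.4586667
V = pitch²·Σt = 0.71²·10672/375 = 14.346

t(2,0)=2.209 V=14.346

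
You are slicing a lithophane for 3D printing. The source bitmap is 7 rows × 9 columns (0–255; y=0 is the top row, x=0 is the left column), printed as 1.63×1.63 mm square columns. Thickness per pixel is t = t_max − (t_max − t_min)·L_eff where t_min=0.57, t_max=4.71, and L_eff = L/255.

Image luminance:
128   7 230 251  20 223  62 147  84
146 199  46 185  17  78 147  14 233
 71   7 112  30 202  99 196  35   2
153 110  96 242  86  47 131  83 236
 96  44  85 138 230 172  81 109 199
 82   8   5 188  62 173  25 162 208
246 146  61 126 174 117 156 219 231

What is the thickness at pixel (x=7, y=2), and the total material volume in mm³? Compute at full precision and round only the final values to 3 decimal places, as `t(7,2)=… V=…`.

t(7,2)=4.142 V=456.324

span = t_max - t_min = 4.71 - 0.57 = 4.140
L(7,2) = 35, L_eff = 35/255 = 0.137255
t(7,2) = 4.71 - 4.140·0.137255 = 4.142
Σt over all 7·9 pixels = 1459881/8500 ≈ 171.7507059
V = pitch²·Σt = 1.63²·1459881/8500 = 456.324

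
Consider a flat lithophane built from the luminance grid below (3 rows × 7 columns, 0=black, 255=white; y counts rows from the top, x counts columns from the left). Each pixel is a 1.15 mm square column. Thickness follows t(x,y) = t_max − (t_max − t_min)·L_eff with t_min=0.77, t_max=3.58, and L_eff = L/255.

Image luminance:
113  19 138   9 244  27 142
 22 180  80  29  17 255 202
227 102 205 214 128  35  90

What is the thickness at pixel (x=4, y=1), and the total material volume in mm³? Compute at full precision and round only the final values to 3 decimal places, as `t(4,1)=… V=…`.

span = t_max - t_min = 3.58 - 0.77 = 2.810
L(4,1) = 17, L_eff = 17/255 = 0.066667
t(4,1) = 3.58 - 2.810·0.066667 = 3.393
Σt over all 3·7 pixels = 101731/2125 ≈ 47.8734118
V = pitch²·Σt = 1.15²·101731/2125 = 63.313

t(4,1)=3.393 V=63.313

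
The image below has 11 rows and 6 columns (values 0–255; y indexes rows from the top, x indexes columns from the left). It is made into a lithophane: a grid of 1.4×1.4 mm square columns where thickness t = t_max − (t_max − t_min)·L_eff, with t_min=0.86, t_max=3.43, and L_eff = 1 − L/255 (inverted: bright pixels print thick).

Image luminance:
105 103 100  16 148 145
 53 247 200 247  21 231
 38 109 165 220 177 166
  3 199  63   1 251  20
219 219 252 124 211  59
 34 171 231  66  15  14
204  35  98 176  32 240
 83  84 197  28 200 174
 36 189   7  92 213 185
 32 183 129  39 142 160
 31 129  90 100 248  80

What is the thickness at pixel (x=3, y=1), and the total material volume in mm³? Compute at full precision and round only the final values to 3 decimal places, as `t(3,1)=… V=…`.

t(3,1)=3.349 V=274.791

span = t_max - t_min = 3.43 - 0.86 = 2.570
L(3,1) = 247, L_eff = 1 - 247/255 = 0.031373 (inverted)
t(3,1) = 3.43 - 2.570·0.031373 = 3.349
Σt over all 11·6 pixels = 210299/1500 ≈ 140.1993333
V = pitch²·Σt = 1.4²·210299/1500 = 274.791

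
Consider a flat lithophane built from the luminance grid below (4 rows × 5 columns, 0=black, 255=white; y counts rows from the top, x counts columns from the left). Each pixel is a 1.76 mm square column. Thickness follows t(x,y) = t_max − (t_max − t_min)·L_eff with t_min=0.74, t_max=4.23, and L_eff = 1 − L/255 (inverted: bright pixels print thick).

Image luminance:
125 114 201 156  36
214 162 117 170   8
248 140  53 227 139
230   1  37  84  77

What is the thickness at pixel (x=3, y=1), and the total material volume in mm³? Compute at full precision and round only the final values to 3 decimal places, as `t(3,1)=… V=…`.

t(3,1)=3.067 V=153.484

span = t_max - t_min = 4.23 - 0.74 = 3.490
L(3,1) = 170, L_eff = 1 - 170/255 = 0.333333 (inverted)
t(3,1) = 4.23 - 3.490·0.333333 = 3.067
Σt over all 4·5 pixels = 1263511/25500 ≈ 49.5494510
V = pitch²·Σt = 1.76²·1263511/25500 = 153.484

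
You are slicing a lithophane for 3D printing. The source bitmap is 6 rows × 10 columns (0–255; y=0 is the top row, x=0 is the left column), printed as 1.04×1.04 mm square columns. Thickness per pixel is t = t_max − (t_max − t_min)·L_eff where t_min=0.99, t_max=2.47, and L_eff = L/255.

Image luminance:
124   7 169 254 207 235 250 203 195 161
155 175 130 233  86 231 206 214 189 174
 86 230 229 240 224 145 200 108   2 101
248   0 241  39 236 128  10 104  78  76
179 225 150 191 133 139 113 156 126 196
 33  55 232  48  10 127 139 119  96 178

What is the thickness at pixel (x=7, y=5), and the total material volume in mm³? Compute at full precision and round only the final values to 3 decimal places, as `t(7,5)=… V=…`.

span = t_max - t_min = 2.47 - 0.99 = 1.480
L(7,5) = 119, L_eff = 119/255 = 0.466667
t(7,5) = 2.47 - 1.480·0.466667 = 1.779
Σt over all 6·10 pixels = 612959/6375 ≈ 96.1504314
V = pitch²·Σt = 1.04²·612959/6375 = 103.996

t(7,5)=1.779 V=103.996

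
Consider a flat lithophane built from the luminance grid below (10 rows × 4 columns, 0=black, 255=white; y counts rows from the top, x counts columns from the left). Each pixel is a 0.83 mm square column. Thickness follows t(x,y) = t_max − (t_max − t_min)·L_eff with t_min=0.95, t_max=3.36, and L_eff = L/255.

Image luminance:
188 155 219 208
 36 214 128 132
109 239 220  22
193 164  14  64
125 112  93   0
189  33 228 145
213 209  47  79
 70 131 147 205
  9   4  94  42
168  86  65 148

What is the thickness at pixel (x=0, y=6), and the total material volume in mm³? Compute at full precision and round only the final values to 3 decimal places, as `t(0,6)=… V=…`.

t(0,6)=1.347 V=60.379

span = t_max - t_min = 3.36 - 0.95 = 2.410
L(0,6) = 213, L_eff = 213/255 = 0.835294
t(0,6) = 3.36 - 2.410·0.835294 = 1.347
Σt over all 10·4 pixels = 87.646
V = pitch²·Σt = 0.83²·87.646 = 60.379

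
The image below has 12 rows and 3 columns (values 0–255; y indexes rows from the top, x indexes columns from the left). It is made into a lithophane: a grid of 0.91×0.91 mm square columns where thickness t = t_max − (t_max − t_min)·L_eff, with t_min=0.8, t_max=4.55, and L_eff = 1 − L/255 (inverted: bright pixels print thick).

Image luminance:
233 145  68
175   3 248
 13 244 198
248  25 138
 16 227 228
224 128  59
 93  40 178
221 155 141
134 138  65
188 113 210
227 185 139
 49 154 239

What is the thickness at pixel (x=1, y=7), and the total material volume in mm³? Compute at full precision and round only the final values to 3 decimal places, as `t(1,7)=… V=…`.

span = t_max - t_min = 4.55 - 0.8 = 3.750
L(1,7) = 155, L_eff = 1 - 155/255 = 0.392157 (inverted)
t(1,7) = 4.55 - 3.750·0.392157 = 3.079
Σt over all 12·3 pixels = 36237/340 ≈ 106.5794118
V = pitch²·Σt = 0.91²·36237/340 = 88.258

t(1,7)=3.079 V=88.258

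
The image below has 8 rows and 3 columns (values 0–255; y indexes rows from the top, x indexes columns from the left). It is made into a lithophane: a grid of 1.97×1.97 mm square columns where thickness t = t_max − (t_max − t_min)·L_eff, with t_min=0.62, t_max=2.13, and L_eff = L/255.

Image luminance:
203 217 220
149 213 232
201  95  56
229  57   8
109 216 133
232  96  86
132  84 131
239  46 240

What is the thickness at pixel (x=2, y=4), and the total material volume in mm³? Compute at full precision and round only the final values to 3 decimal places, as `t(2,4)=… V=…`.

span = t_max - t_min = 2.13 - 0.62 = 1.510
L(2,4) = 133, L_eff = 133/255 = 0.521569
t(2,4) = 2.13 - 1.510·0.521569 = 1.342
Σt over all 8·3 pixels = 63028/2125 ≈ 29.6602353
V = pitch²·Σt = 1.97²·63028/2125 = 115.108

t(2,4)=1.342 V=115.108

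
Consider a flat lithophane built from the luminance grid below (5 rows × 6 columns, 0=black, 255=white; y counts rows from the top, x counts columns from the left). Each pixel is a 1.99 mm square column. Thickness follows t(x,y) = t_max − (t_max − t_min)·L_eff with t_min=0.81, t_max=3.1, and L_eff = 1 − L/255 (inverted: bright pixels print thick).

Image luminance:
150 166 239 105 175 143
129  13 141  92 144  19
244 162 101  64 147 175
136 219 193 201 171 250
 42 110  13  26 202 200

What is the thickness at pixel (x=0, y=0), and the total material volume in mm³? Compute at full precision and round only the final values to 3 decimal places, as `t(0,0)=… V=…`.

span = t_max - t_min = 3.1 - 0.81 = 2.290
L(0,0) = 150, L_eff = 1 - 150/255 = 0.411765 (inverted)
t(0,0) = 3.1 - 2.290·0.411765 = 2.157
Σt over all 5·6 pixels = 787519/12750 ≈ 61.7661961
V = pitch²·Σt = 1.99²·787519/12750 = 244.600

t(0,0)=2.157 V=244.600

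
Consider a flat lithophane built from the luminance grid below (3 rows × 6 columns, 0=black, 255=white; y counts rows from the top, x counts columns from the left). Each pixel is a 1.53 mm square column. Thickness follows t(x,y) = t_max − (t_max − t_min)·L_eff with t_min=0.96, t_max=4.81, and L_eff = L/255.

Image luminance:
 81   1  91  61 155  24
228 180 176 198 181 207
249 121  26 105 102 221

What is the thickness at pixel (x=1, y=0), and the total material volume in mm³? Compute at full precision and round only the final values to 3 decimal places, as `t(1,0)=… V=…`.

t(1,0)=4.795 V=117.605

span = t_max - t_min = 4.81 - 0.96 = 3.850
L(1,0) = 1, L_eff = 1/255 = 0.003922
t(1,0) = 4.81 - 3.850·0.003922 = 4.795
Σt over all 3·6 pixels = 256219/5100 ≈ 50.2390196
V = pitch²·Σt = 1.53²·256219/5100 = 117.605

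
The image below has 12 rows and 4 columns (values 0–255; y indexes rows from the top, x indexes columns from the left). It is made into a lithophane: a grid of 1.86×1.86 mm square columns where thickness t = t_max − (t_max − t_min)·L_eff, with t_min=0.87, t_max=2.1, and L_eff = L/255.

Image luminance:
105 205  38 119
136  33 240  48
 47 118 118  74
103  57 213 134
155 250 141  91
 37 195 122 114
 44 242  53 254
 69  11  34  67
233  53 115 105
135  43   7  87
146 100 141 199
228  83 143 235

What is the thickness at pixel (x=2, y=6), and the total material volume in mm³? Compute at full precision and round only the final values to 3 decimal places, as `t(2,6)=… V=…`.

span = t_max - t_min = 2.1 - 0.87 = 1.230
L(2,6) = 53, L_eff = 53/255 = 0.207843
t(2,6) = 2.1 - 1.230·0.207843 = 1.844
Σt over all 12·4 pixels = 31114/425 ≈ 73.2094118
V = pitch²·Σt = 1.86²·31114/425 = 253.275

t(2,6)=1.844 V=253.275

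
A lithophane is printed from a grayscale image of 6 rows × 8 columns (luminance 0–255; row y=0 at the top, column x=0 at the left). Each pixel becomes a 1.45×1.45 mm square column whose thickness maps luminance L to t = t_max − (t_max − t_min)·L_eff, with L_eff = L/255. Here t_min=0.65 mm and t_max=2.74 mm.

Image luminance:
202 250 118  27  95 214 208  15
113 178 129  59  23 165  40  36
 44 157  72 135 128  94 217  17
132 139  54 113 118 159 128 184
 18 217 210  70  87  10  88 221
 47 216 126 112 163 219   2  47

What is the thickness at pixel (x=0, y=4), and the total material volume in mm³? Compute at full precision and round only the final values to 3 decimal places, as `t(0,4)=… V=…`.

span = t_max - t_min = 2.74 - 0.65 = 2.090
L(0,4) = 18, L_eff = 18/255 = 0.070588
t(0,4) = 2.74 - 2.090·0.070588 = 2.592
Σt over all 6·8 pixels = 181668/2125 ≈ 85.4908235
V = pitch²·Σt = 1.45²·181668/2125 = 179.744

t(0,4)=2.592 V=179.744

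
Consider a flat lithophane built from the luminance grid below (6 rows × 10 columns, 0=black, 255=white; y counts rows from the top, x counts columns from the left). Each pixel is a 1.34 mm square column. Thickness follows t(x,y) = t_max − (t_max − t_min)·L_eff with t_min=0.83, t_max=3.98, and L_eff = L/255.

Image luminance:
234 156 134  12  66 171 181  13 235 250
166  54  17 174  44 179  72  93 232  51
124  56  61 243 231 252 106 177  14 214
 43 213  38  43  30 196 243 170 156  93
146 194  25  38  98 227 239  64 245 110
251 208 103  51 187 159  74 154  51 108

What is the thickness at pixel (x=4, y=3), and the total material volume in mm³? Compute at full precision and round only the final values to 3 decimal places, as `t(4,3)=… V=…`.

span = t_max - t_min = 3.98 - 0.83 = 3.150
L(4,3) = 30, L_eff = 30/255 = 0.117647
t(4,3) = 3.98 - 3.150·0.117647 = 3.609
Σt over all 6·10 pixels = 238611/1700 ≈ 140.3594118
V = pitch²·Σt = 1.34²·238611/1700 = 252.029

t(4,3)=3.609 V=252.029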